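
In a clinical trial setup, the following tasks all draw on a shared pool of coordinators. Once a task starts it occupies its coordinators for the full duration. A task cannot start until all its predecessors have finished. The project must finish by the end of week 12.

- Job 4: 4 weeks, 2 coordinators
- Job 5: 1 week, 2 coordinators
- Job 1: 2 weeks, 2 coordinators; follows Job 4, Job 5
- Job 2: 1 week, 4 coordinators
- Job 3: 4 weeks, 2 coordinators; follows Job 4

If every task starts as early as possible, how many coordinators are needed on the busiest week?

Early-start schedule: Job 4@1, Job 5@1, Job 1@5, Job 2@1, Job 3@5.
Load per week: week 1: 8, week 2: 2, week 3: 2, week 4: 2, week 5: 4, week 6: 4, week 7: 2, week 8: 2, week 9: 0, week 10: 0, week 11: 0, week 12: 0.
Peak is 8.

8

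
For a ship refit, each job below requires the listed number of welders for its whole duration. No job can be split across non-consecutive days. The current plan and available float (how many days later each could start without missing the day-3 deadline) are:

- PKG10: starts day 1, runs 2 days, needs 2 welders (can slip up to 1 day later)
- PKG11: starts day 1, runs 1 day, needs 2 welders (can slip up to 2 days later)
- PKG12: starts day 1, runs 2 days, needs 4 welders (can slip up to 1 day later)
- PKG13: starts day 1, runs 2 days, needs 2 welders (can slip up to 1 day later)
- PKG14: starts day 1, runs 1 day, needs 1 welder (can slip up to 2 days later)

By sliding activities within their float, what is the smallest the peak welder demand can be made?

Early-start (PKG10@1, PKG11@1, PKG12@1, PKG13@1, PKG14@1) gives peak 11: d1:11  d2:8  d3:0.
Shift PKG13→2, PKG14→3.
Schedule PKG10@1, PKG11@1, PKG12@1, PKG13@2, PKG14@3: d1:8  d2:8  d3:3 — peak 8.

8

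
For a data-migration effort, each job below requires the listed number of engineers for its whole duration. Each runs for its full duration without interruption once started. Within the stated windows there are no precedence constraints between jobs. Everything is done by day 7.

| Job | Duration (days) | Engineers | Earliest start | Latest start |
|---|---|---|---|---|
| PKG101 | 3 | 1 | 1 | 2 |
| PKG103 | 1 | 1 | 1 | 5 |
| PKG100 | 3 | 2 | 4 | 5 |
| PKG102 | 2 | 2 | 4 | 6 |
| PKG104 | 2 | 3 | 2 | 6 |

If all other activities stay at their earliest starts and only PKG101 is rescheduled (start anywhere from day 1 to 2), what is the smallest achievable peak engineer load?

4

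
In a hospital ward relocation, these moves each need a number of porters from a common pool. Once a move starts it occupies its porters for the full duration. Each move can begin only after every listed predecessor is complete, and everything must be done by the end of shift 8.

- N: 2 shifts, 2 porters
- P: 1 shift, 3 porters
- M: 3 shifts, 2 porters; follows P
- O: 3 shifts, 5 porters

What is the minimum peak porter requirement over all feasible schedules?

5

Early-start (N@1, P@1, M@2, O@1) gives peak 10: s1:10  s2:9  s3:7  s4:2  s5:0  s6:0  s7:0  s8:0.
Shift O→5.
Schedule N@1, P@1, M@2, O@5: s1:5  s2:4  s3:2  s4:2  s5:5  s6:5  s7:5  s8:0 — peak 5.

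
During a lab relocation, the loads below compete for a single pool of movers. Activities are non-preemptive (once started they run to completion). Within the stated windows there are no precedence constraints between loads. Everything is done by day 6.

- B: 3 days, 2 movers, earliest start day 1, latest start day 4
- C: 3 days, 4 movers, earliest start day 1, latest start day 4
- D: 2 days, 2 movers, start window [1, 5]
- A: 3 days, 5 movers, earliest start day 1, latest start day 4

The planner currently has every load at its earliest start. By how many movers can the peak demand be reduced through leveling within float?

Early-start peak: d1:13  d2:13  d3:11  d4:0  d5:0  d6:0 ⇒ 13.
Leveled (B@1, C@1, D@4, A@4): d1:6  d2:6  d3:6  d4:7  d5:7  d6:5 ⇒ 7.
Reduction 13 − 7 = 6.

6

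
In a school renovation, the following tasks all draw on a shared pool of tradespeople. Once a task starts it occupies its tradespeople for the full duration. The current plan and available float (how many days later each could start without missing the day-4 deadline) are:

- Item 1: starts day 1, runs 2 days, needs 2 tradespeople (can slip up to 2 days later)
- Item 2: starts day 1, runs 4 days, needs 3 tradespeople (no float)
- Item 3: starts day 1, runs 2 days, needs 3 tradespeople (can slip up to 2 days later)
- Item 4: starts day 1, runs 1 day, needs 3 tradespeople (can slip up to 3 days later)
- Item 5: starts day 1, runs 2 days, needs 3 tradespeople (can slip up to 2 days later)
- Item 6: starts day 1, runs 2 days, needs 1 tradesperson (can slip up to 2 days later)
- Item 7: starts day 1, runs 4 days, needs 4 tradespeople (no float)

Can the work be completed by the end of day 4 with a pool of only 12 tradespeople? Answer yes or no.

no

Total tradesperson-days = 49; over 4 days the average is 49/4 > 12, so some day must exceed 12.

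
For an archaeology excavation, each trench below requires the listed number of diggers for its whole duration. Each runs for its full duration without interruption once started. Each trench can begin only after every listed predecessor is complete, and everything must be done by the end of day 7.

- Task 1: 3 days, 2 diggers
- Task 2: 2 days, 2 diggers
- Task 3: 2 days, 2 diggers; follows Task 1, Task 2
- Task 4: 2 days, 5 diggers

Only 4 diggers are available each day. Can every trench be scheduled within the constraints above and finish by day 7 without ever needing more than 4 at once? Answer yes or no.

no

The minimum achievable peak is 5; 4 < 5, so no feasible schedule stays within the cap.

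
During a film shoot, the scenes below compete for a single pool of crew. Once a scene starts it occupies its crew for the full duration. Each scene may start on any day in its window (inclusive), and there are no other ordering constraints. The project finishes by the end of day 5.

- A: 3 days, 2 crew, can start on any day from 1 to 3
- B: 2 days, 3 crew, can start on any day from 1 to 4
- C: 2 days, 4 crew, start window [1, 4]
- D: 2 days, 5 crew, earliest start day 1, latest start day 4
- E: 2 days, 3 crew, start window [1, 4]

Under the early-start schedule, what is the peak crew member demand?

17

Early-start schedule: A@1, B@1, C@1, D@1, E@1.
Load per day: day 1: 17, day 2: 17, day 3: 2, day 4: 0, day 5: 0.
Peak is 17.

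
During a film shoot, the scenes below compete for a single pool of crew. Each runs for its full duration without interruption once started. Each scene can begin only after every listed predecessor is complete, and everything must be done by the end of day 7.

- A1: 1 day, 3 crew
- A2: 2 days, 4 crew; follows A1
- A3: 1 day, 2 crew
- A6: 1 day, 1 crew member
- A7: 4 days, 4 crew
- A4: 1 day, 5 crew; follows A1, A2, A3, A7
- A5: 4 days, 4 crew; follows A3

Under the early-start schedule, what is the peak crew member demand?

Early-start schedule: A1@1, A2@2, A3@1, A6@1, A7@1, A4@5, A5@2.
Load per day: day 1: 10, day 2: 12, day 3: 12, day 4: 8, day 5: 9, day 6: 0, day 7: 0.
Peak is 12.

12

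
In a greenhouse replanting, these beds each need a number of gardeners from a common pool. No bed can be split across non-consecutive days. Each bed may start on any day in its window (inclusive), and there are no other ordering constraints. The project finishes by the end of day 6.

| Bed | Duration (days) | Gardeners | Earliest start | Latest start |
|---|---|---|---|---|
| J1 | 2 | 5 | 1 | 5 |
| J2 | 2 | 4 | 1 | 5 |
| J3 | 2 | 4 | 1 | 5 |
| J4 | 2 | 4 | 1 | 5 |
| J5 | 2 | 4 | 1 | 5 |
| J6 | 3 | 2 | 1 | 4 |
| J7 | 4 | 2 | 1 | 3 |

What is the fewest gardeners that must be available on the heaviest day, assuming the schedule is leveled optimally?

10

Early-start (J1@1, J2@1, J3@1, J4@1, J5@1, J6@1, J7@1) gives peak 25: d1:25  d2:25  d3:4  d4:2  d5:0  d6:0.
Shift J1→3, J4→5, J5→5, J7→3.
Schedule J1@3, J2@1, J3@1, J4@5, J5@5, J6@1, J7@3: d1:10  d2:10  d3:9  d4:7  d5:10  d6:10 — peak 10.
Total gardener-days = 56 over 6 days ⇒ peak ≥ ⌈56/6⌉ = 10, so 10 is optimal.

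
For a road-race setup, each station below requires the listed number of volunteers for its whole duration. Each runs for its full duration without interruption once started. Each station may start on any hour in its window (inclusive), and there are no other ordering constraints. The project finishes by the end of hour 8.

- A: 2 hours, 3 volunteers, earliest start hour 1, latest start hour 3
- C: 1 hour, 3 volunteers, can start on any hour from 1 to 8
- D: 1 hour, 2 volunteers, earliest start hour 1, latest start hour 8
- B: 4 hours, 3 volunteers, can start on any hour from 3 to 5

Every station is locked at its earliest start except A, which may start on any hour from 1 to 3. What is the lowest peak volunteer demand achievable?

A@1: h1:8  h2:3  h3:3  h4:3  h5:3  h6:3  h7:0  h8:0 → peak 8
A@2: h1:5  h2:3  h3:6  h4:3  h5:3  h6:3  h7:0  h8:0 → peak 6
A@3: h1:5  h2:0  h3:6  h4:6  h5:3  h6:3  h7:0  h8:0 → peak 6
Best is A@2, peak 6.

6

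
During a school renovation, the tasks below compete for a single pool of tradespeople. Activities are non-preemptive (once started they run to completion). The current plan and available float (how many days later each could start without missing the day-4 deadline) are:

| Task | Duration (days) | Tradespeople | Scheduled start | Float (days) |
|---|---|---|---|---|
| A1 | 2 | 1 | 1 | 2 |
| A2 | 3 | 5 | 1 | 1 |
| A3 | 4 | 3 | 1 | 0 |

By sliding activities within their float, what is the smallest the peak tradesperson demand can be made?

9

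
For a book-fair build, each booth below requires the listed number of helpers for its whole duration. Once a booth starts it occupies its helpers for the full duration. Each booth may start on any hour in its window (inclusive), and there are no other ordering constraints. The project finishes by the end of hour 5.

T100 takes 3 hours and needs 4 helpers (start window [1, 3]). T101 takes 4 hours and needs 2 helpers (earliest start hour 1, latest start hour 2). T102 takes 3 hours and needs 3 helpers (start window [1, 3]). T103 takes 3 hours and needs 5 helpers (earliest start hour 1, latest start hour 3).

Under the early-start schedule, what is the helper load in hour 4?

At early start, hour 4 has: T101.
Demand: 2 = 2.

2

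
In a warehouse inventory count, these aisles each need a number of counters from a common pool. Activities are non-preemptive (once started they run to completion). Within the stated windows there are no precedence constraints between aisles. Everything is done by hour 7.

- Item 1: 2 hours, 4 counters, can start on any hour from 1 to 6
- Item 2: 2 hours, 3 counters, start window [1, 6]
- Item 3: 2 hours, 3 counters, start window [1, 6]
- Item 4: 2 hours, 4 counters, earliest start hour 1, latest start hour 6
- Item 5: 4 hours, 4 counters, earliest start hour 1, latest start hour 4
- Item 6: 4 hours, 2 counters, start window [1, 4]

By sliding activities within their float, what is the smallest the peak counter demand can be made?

Early-start (Item 1@1, Item 2@1, Item 3@1, Item 4@1, Item 5@1, Item 6@1) gives peak 20: h1:20  h2:20  h3:6  h4:6  h5:0  h6:0  h7:0.
Shift Item 3→3, Item 4→5, Item 5→3.
Schedule Item 1@1, Item 2@1, Item 3@3, Item 4@5, Item 5@3, Item 6@1: h1:9  h2:9  h3:9  h4:9  h5:8  h6:8  h7:0 — peak 9.

9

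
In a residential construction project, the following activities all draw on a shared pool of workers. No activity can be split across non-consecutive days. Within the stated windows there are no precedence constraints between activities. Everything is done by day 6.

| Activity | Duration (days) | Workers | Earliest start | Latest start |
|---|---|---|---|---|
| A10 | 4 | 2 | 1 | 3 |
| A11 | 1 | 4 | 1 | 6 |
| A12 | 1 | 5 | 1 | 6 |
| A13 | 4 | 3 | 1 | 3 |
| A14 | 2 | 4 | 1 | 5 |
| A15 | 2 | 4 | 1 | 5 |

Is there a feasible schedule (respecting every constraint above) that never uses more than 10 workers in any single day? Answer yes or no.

yes

Schedule A10@1, A11@1, A12@2, A13@3, A14@3, A15@5: d1:6  d2:7  d3:9  d4:9  d5:7  d6:7 — peak 9 ≤ 10.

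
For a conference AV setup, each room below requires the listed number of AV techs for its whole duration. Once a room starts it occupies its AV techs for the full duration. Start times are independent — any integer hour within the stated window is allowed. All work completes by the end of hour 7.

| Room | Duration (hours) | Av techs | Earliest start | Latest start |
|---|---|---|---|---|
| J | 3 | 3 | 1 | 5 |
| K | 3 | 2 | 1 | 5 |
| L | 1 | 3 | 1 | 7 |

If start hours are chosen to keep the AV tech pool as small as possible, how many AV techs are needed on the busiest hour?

Early-start (J@1, K@1, L@1) gives peak 8: h1:8  h2:5  h3:5  h4:0  h5:0  h6:0  h7:0.
Shift K→4, L→7.
Schedule J@1, K@4, L@7: h1:3  h2:3  h3:3  h4:2  h5:2  h6:2  h7:3 — peak 3.
Total AV tech-hours = 18 over 7 hours ⇒ peak ≥ ⌈18/7⌉ = 3, so 3 is optimal.

3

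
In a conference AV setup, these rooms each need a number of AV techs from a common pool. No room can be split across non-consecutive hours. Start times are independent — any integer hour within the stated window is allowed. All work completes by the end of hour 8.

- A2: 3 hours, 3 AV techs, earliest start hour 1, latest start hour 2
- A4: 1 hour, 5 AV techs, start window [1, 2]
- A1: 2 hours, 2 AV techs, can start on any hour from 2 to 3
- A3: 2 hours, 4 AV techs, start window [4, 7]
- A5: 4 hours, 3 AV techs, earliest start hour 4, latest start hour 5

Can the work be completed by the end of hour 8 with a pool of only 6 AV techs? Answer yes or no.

The minimum achievable peak is 7; 6 < 7, so no feasible schedule stays within the cap.

no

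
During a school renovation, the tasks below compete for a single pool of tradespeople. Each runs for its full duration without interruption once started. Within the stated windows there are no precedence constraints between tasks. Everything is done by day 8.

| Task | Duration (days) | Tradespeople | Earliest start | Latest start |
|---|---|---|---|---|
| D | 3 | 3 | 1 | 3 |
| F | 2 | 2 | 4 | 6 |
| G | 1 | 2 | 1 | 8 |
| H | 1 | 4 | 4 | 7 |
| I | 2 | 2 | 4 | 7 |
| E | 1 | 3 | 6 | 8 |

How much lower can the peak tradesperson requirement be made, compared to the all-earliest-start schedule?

Early-start peak: d1:5  d2:3  d3:3  d4:8  d5:4  d6:3  d7:0  d8:0 ⇒ 8.
Leveled (D@1, F@4, G@4, H@7, I@5, E@8): d1:3  d2:3  d3:3  d4:4  d5:4  d6:2  d7:4  d8:3 ⇒ 4.
Reduction 8 − 4 = 4.

4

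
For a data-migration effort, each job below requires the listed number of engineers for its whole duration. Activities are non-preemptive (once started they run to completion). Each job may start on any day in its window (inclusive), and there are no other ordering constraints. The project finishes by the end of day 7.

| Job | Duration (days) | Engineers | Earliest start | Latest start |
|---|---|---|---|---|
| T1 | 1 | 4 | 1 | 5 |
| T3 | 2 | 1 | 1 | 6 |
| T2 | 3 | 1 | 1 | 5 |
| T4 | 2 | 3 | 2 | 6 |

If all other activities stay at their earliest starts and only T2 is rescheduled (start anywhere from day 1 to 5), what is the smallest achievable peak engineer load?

T2@1: d1:6  d2:5  d3:4  d4:0  d5:0  d6:0  d7:0 → peak 6
T2@2: d1:5  d2:5  d3:4  d4:1  d5:0  d6:0  d7:0 → peak 5
T2@3: d1:5  d2:4  d3:4  d4:1  d5:1  d6:0  d7:0 → peak 5
T2@4: d1:5  d2:4  d3:3  d4:1  d5:1  d6:1  d7:0 → peak 5
T2@5: d1:5  d2:4  d3:3  d4:0  d5:1  d6:1  d7:1 → peak 5
Best is T2@2, peak 5.

5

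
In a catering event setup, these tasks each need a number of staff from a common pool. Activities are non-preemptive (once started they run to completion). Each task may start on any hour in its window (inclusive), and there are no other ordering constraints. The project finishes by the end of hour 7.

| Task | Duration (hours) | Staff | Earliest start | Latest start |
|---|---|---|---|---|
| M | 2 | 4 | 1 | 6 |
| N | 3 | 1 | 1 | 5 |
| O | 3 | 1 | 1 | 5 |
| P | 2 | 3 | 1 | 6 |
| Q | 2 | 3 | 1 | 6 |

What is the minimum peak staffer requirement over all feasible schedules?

4

Early-start (M@1, N@1, O@1, P@1, Q@1) gives peak 12: h1:12  h2:12  h3:2  h4:0  h5:0  h6:0  h7:0.
Shift N→3, O→5, P→3, Q→6.
Schedule M@1, N@3, O@5, P@3, Q@6: h1:4  h2:4  h3:4  h4:4  h5:2  h6:4  h7:4 — peak 4.
Total staffer-hours = 26 over 7 hours ⇒ peak ≥ ⌈26/7⌉ = 4, so 4 is optimal.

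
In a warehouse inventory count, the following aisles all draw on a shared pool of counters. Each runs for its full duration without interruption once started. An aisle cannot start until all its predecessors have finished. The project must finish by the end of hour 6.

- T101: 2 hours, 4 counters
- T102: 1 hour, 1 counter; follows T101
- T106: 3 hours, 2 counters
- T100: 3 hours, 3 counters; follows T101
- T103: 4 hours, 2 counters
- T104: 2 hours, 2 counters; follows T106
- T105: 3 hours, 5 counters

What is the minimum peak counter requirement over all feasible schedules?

Early-start (T101@1, T102@3, T106@1, T100@3, T103@1, T104@4, T105@1) gives peak 13: h1:13  h2:13  h3:13  h4:7  h5:5  h6:0.
Shift T104→5, T105→4.
Schedule T101@1, T102@3, T106@1, T100@3, T103@1, T104@5, T105@4: h1:8  h2:8  h3:8  h4:10  h5:10  h6:7 — peak 10.

10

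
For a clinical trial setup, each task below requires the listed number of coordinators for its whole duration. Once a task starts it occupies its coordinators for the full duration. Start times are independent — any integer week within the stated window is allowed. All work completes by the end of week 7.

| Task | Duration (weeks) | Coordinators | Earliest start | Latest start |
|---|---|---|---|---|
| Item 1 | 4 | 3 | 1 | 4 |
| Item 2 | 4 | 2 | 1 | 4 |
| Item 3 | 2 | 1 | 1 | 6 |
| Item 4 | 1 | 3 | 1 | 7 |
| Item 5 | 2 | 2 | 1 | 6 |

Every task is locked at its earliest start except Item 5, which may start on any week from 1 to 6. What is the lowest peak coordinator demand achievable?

Item 5@1: w1:11  w2:8  w3:5  w4:5  w5:0  w6:0  w7:0 → peak 11
Item 5@2: w1:9  w2:8  w3:7  w4:5  w5:0  w6:0  w7:0 → peak 9
Item 5@3: w1:9  w2:6  w3:7  w4:7  w5:0  w6:0  w7:0 → peak 9
Item 5@4: w1:9  w2:6  w3:5  w4:7  w5:2  w6:0  w7:0 → peak 9
Item 5@5: w1:9  w2:6  w3:5  w4:5  w5:2  w6:2  w7:0 → peak 9
Item 5@6: w1:9  w2:6  w3:5  w4:5  w5:0  w6:2  w7:2 → peak 9
Best is Item 5@2, peak 9.

9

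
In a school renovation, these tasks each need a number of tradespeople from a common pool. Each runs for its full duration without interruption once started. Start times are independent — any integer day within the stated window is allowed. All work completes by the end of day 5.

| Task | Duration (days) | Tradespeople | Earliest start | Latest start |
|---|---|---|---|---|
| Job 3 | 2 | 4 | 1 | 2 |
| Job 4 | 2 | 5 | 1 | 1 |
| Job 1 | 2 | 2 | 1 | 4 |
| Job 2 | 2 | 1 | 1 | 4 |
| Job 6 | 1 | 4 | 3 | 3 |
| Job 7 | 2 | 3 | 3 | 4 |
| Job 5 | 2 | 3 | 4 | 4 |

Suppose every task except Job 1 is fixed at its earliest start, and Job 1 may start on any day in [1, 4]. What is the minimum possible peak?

10

Job 1@1: d1:12  d2:12  d3:7  d4:6  d5:3 → peak 12
Job 1@2: d1:10  d2:12  d3:9  d4:6  d5:3 → peak 12
Job 1@3: d1:10  d2:10  d3:9  d4:8  d5:3 → peak 10
Job 1@4: d1:10  d2:10  d3:7  d4:8  d5:5 → peak 10
Best is Job 1@3, peak 10.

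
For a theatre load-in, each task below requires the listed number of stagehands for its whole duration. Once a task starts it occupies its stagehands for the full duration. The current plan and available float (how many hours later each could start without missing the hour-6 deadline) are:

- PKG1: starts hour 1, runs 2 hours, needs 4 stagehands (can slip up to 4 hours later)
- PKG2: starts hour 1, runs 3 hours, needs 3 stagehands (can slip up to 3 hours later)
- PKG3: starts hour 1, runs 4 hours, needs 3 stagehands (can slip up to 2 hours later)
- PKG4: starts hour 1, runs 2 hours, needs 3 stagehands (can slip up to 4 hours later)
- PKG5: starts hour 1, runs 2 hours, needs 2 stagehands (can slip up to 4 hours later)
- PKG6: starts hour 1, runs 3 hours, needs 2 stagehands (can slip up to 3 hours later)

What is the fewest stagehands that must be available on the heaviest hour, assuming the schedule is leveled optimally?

Early-start (PKG1@1, PKG2@1, PKG3@1, PKG4@1, PKG5@1, PKG6@1) gives peak 17: h1:17  h2:17  h3:8  h4:3  h5:0  h6:0.
Shift PKG3→3, PKG4→5, PKG5→3, PKG6→4.
Schedule PKG1@1, PKG2@1, PKG3@3, PKG4@5, PKG5@3, PKG6@4: h1:7  h2:7  h3:8  h4:7  h5:8  h6:8 — peak 8.
Total stagehand-hours = 45 over 6 hours ⇒ peak ≥ ⌈45/6⌉ = 8, so 8 is optimal.

8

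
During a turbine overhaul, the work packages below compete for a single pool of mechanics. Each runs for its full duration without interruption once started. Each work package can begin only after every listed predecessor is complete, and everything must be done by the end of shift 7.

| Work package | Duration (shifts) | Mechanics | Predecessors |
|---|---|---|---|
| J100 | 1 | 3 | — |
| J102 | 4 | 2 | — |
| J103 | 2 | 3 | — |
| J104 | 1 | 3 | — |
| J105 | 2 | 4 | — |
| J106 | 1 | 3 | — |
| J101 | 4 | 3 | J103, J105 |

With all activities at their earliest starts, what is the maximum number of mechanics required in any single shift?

Early-start schedule: J100@1, J102@1, J103@1, J104@1, J105@1, J106@1, J101@3.
Load per shift: shift 1: 18, shift 2: 9, shift 3: 5, shift 4: 5, shift 5: 3, shift 6: 3, shift 7: 0.
Peak is 18.

18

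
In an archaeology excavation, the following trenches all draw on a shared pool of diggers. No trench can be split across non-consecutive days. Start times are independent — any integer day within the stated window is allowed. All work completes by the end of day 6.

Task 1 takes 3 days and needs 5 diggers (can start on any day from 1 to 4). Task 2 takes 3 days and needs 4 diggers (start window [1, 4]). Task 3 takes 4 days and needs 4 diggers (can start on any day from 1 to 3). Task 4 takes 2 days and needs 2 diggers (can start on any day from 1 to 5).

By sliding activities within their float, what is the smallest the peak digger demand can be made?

Early-start (Task 1@1, Task 2@1, Task 3@1, Task 4@1) gives peak 15: d1:15  d2:15  d3:13  d4:4  d5:0  d6:0.
Shift Task 2→4, Task 4→5.
Schedule Task 1@1, Task 2@4, Task 3@1, Task 4@5: d1:9  d2:9  d3:9  d4:8  d5:6  d6:6 — peak 9.

9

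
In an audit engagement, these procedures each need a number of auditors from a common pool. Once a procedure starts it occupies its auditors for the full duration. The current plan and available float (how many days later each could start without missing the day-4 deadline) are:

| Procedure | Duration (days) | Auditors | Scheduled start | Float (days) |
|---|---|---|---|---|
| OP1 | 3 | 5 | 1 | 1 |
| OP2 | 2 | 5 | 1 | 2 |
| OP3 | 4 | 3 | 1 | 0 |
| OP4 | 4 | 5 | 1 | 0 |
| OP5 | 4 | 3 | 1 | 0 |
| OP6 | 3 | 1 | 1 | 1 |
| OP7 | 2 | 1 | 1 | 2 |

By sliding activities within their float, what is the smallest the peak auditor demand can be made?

22

Early-start (OP1@1, OP2@1, OP3@1, OP4@1, OP5@1, OP6@1, OP7@1) gives peak 23: d1:23  d2:23  d3:17  d4:11.
Shift OP7→3.
Schedule OP1@1, OP2@1, OP3@1, OP4@1, OP5@1, OP6@1, OP7@3: d1:22  d2:22  d3:18  d4:12 — peak 22.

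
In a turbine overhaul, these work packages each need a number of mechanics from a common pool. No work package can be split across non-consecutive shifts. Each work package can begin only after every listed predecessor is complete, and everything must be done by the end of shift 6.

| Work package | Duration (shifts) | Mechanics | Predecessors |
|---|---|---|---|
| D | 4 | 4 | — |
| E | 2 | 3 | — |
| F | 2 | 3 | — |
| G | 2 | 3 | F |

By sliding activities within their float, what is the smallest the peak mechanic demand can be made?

Early-start (D@1, E@1, F@1, G@3) gives peak 10: s1:10  s2:10  s3:7  s4:7  s5:0  s6:0.
Shift F→3, G→5.
Schedule D@1, E@1, F@3, G@5: s1:7  s2:7  s3:7  s4:7  s5:3  s6:3 — peak 7.

7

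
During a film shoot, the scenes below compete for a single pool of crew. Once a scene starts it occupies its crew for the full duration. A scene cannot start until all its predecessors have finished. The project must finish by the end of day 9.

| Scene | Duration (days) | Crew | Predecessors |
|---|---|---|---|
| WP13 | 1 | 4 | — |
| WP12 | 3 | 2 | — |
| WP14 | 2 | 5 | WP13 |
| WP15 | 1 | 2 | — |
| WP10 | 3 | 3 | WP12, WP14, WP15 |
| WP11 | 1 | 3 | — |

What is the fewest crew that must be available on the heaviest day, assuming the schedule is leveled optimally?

5

Early-start (WP13@1, WP12@1, WP14@2, WP15@1, WP10@4, WP11@1) gives peak 11: d1:11  d2:7  d3:7  d4:3  d5:3  d6:3  d7:0  d8:0  d9:0.
Shift WP12→2, WP14→5, WP15→2, WP10→7, WP11→3.
Schedule WP13@1, WP12@2, WP14@5, WP15@2, WP10@7, WP11@3: d1:4  d2:4  d3:5  d4:2  d5:5  d6:5  d7:3  d8:3  d9:3 — peak 5.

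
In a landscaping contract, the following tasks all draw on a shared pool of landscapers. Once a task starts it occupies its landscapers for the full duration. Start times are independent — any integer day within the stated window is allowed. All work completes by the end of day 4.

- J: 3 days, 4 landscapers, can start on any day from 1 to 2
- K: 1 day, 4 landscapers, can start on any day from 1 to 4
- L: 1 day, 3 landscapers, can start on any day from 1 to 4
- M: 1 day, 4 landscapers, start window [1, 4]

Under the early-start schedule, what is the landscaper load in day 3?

At early start, day 3 has: J.
Demand: 4 = 4.

4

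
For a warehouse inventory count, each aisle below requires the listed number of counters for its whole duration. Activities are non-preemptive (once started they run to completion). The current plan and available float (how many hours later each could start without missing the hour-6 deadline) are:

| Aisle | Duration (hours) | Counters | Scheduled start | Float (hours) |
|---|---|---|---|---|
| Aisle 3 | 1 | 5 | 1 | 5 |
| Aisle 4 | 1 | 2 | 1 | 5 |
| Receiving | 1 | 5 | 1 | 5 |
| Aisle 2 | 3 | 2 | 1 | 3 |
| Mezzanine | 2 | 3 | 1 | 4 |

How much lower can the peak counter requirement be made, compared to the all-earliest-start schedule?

Early-start peak: h1:17  h2:5  h3:2  h4:0  h5:0  h6:0 ⇒ 17.
Leveled (Aisle 3@1, Aisle 4@2, Receiving@3, Aisle 2@4, Mezzanine@4): h1:5  h2:2  h3:5  h4:5  h5:5  h6:2 ⇒ 5.
Reduction 17 − 5 = 12.

12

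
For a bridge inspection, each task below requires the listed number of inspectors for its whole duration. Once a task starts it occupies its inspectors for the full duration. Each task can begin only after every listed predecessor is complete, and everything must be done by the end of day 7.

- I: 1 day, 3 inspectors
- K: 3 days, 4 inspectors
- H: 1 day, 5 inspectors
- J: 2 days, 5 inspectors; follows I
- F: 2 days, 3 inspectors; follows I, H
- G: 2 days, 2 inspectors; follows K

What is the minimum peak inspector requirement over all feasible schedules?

Early-start (I@1, K@1, H@1, J@2, F@2, G@4) gives peak 12: d1:12  d2:12  d3:12  d4:2  d5:2  d6:0  d7:0.
Shift K→3, H→2, J→6, F→3, G→6.
Schedule I@1, K@3, H@2, J@6, F@3, G@6: d1:3  d2:5  d3:7  d4:7  d5:4  d6:7  d7:7 — peak 7.

7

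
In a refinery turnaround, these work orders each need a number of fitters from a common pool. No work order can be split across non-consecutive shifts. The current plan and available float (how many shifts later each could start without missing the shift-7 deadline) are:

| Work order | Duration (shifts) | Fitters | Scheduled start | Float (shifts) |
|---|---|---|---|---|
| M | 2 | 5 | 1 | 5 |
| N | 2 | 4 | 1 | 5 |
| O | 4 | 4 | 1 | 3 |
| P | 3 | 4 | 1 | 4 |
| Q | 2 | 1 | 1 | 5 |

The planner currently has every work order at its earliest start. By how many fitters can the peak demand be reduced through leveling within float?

10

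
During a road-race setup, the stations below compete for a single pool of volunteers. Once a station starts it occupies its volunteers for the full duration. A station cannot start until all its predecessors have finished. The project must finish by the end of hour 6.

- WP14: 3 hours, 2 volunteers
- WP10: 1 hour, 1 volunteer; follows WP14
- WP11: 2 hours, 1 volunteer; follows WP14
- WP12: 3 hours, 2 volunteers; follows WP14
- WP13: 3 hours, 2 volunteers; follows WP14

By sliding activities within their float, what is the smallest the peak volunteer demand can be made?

Early-start (WP14@1, WP10@4, WP11@4, WP12@4, WP13@4) gives peak 6: h1:2  h2:2  h3:2  h4:6  h5:5  h6:4.
Shift WP11→5.
Schedule WP14@1, WP10@4, WP11@5, WP12@4, WP13@4: h1:2  h2:2  h3:2  h4:5  h5:5  h6:5 — peak 5.
No arrangement of the 6 feasible schedules does better.

5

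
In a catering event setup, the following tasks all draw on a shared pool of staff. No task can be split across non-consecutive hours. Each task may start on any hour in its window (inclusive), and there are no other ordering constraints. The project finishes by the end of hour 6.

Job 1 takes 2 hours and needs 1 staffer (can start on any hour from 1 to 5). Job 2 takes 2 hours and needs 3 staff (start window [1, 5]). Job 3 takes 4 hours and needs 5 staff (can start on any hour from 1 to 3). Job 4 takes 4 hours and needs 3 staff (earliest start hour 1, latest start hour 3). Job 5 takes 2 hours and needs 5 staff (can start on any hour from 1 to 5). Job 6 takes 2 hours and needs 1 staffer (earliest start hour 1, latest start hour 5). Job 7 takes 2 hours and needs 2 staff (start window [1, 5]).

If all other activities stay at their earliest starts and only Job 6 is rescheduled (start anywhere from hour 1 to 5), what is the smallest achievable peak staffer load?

19

Job 6@1: h1:20  h2:20  h3:8  h4:8  h5:0  h6:0 → peak 20
Job 6@2: h1:19  h2:20  h3:9  h4:8  h5:0  h6:0 → peak 20
Job 6@3: h1:19  h2:19  h3:9  h4:9  h5:0  h6:0 → peak 19
Job 6@4: h1:19  h2:19  h3:8  h4:9  h5:1  h6:0 → peak 19
Job 6@5: h1:19  h2:19  h3:8  h4:8  h5:1  h6:1 → peak 19
Best is Job 6@3, peak 19.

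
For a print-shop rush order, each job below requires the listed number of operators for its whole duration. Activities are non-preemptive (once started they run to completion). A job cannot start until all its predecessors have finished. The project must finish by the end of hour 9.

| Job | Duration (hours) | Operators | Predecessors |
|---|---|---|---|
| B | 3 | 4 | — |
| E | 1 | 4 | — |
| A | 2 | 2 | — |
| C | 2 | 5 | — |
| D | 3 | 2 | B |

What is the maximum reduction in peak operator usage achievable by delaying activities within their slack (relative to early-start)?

10

Early-start peak: h1:15  h2:11  h3:4  h4:2  h5:2  h6:2  h7:0  h8:0  h9:0 ⇒ 15.
Leveled (B@1, E@4, A@5, C@8, D@5): h1:4  h2:4  h3:4  h4:4  h5:4  h6:4  h7:2  h8:5  h9:5 ⇒ 5.
Reduction 15 − 5 = 10.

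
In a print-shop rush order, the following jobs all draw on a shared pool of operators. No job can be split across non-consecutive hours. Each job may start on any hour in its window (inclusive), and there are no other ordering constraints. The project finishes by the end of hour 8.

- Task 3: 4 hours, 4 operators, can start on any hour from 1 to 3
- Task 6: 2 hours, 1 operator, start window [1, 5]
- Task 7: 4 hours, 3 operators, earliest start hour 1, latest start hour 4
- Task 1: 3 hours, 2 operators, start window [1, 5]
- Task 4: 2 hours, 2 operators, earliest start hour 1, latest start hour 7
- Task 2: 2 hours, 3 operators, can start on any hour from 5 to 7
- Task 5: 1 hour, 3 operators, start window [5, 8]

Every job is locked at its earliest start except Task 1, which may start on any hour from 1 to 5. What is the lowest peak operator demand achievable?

10

Task 1@1: h1:12  h2:12  h3:9  h4:7  h5:6  h6:3  h7:0  h8:0 → peak 12
Task 1@2: h1:10  h2:12  h3:9  h4:9  h5:6  h6:3  h7:0  h8:0 → peak 12
Task 1@3: h1:10  h2:10  h3:9  h4:9  h5:8  h6:3  h7:0  h8:0 → peak 10
Task 1@4: h1:10  h2:10  h3:7  h4:9  h5:8  h6:5  h7:0  h8:0 → peak 10
Task 1@5: h1:10  h2:10  h3:7  h4:7  h5:8  h6:5  h7:2  h8:0 → peak 10
Best is Task 1@3, peak 10.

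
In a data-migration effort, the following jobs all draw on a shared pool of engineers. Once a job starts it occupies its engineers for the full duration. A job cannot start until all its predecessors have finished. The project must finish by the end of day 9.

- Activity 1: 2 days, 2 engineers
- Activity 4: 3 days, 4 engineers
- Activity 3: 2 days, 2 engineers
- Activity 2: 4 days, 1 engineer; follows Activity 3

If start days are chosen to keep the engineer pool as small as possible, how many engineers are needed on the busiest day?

Early-start (Activity 1@1, Activity 4@1, Activity 3@1, Activity 2@3) gives peak 8: d1:8  d2:8  d3:5  d4:1  d5:1  d6:1  d7:0  d8:0  d9:0.
Shift Activity 4→3, Activity 2→6.
Schedule Activity 1@1, Activity 4@3, Activity 3@1, Activity 2@6: d1:4  d2:4  d3:4  d4:4  d5:4  d6:1  d7:1  d8:1  d9:1 — peak 4.

4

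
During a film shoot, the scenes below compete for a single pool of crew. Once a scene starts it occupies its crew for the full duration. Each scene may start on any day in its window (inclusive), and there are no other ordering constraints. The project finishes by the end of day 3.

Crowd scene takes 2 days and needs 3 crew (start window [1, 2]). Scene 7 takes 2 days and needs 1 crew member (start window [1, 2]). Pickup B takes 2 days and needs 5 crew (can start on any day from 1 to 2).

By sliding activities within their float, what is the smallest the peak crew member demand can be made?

Schedule Crowd scene@1, Scene 7@1, Pickup B@1: d1:9  d2:9  d3:0 — peak 9.
No arrangement of the 8 feasible schedules does better.

9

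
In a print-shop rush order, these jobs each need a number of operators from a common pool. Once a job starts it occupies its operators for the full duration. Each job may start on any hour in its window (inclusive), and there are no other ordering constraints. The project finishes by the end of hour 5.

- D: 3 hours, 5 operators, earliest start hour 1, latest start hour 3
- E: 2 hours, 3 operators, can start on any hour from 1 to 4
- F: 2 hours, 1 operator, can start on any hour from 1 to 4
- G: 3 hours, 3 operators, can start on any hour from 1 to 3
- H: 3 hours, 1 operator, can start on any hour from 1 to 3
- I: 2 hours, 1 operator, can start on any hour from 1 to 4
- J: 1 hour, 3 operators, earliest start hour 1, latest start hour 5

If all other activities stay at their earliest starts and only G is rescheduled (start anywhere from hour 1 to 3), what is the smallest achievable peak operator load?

14

G@1: h1:17  h2:14  h3:9  h4:0  h5:0 → peak 17
G@2: h1:14  h2:14  h3:9  h4:3  h5:0 → peak 14
G@3: h1:14  h2:11  h3:9  h4:3  h5:3 → peak 14
Best is G@2, peak 14.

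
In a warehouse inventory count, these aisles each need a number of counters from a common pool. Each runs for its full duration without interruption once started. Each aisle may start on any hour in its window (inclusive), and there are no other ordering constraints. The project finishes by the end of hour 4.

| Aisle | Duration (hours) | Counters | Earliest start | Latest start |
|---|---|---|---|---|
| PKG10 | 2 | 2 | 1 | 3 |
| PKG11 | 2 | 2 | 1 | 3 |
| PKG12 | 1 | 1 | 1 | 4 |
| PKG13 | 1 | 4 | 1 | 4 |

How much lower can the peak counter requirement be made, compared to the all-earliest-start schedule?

5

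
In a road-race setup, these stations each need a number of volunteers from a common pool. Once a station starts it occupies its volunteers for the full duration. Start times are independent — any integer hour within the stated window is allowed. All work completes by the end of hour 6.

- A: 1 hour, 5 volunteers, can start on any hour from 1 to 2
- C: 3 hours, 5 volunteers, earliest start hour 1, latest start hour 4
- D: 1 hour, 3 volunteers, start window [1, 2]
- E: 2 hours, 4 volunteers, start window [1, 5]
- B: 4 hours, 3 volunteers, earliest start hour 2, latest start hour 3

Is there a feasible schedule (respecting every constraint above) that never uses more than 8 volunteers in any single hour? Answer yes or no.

yes

Schedule A@1, C@2, D@1, E@5, B@2: h1:8  h2:8  h3:8  h4:8  h5:7  h6:4 — peak 8 ≤ 8.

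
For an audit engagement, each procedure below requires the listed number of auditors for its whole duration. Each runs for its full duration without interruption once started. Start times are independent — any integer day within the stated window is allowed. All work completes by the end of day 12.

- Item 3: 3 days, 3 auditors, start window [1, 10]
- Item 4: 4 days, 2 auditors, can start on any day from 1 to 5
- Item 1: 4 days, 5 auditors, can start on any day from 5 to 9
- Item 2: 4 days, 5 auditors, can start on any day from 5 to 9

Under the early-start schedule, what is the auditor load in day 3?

5

At early start, day 3 has: Item 3, Item 4.
Demand: 3 + 2 = 5.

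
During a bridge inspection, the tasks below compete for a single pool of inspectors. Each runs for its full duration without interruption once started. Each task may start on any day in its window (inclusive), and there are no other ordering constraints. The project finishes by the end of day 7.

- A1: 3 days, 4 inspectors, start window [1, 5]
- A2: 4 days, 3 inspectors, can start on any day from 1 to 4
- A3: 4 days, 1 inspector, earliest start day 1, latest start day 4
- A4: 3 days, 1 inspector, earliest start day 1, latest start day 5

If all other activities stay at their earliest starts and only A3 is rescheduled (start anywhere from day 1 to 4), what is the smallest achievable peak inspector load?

A3@1: d1:9  d2:9  d3:9  d4:4  d5:0  d6:0  d7:0 → peak 9
A3@2: d1:8  d2:9  d3:9  d4:4  d5:1  d6:0  d7:0 → peak 9
A3@3: d1:8  d2:8  d3:9  d4:4  d5:1  d6:1  d7:0 → peak 9
A3@4: d1:8  d2:8  d3:8  d4:4  d5:1  d6:1  d7:1 → peak 8
Best is A3@4, peak 8.

8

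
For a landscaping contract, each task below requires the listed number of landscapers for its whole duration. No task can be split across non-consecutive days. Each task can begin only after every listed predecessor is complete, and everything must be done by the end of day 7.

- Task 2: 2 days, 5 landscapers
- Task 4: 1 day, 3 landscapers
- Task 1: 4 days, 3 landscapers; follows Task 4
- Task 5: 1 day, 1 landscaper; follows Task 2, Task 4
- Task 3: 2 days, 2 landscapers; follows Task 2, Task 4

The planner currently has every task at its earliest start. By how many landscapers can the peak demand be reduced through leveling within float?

Early-start peak: d1:8  d2:8  d3:6  d4:5  d5:3  d6:0  d7:0 ⇒ 8.
Leveled (Task 2@1, Task 4@3, Task 1@4, Task 5@4, Task 3@5): d1:5  d2:5  d3:3  d4:4  d5:5  d6:5  d7:3 ⇒ 5.
Reduction 8 − 5 = 3.

3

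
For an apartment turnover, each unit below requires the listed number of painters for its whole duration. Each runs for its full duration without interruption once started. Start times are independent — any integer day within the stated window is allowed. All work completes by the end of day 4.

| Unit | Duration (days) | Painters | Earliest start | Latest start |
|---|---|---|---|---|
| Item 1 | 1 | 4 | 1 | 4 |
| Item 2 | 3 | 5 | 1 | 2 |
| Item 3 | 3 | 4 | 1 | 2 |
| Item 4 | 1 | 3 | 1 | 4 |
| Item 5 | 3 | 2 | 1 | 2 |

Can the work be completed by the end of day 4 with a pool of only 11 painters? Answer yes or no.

yes

Schedule Item 1@1, Item 2@1, Item 3@2, Item 4@4, Item 5@1: d1:11  d2:11  d3:11  d4:7 — peak 11 ≤ 11.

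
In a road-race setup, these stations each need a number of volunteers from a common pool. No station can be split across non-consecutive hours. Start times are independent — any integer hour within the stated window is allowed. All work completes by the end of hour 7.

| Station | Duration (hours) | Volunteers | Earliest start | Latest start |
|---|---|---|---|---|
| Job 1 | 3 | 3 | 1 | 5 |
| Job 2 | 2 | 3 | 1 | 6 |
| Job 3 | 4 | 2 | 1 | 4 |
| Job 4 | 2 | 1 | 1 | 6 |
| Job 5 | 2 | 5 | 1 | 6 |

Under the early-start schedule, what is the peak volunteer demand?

14

Early-start schedule: Job 1@1, Job 2@1, Job 3@1, Job 4@1, Job 5@1.
Load per hour: hour 1: 14, hour 2: 14, hour 3: 5, hour 4: 2, hour 5: 0, hour 6: 0, hour 7: 0.
Peak is 14.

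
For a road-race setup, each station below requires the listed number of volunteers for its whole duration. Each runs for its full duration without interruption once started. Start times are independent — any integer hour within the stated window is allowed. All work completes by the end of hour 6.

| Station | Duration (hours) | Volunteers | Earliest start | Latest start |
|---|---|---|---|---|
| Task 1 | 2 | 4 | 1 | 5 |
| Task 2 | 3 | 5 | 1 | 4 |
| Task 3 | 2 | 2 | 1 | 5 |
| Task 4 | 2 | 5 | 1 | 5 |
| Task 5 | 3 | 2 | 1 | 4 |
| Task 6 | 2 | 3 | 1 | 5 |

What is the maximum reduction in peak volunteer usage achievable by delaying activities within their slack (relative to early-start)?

Early-start peak: h1:21  h2:21  h3:7  h4:0  h5:0  h6:0 ⇒ 21.
Leveled (Task 1@1, Task 2@1, Task 3@4, Task 4@5, Task 5@4, Task 6@3): h1:9  h2:9  h3:8  h4:7  h5:9  h6:7 ⇒ 9.
Reduction 21 − 9 = 12.

12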